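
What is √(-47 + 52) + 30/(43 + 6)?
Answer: 30/49 + √5 ≈ 2.8483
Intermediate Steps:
√(-47 + 52) + 30/(43 + 6) = √5 + 30/49 = 30/49 + √5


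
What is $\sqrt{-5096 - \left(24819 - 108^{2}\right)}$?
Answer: $i \sqrt{18251} \approx 135.1 i$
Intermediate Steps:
$\sqrt{-5096 - \left(24819 - 108^{2}\right)} = \sqrt{-5096 + \left(-24819 + 11664\right)} = \sqrt{-5096 - 13155} = \sqrt{-18251} = i \sqrt{18251}$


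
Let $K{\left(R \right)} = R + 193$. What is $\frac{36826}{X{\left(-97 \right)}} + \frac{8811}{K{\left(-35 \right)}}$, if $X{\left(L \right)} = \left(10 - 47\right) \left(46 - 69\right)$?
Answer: $\frac{13316669}{134458} \approx 99.04$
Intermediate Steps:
$X{\left(L \right)} = 851$ ($X{\left(L \right)} = \left(-37\right) \left(-23\right) = 851$)
$K{\left(R \right)} = 193 + R$
$\frac{36826}{X{\left(-97 \right)}} + \frac{8811}{K{\left(-35 \right)}} = \frac{36826}{851} + \frac{8811}{193 - 35} = 36826 \cdot \frac{1}{851} + \frac{8811}{158} = \frac{36826}{851} + 8811 \cdot \frac{1}{158} = \frac{36826}{851} + \frac{8811}{158} = \frac{13316669}{134458}$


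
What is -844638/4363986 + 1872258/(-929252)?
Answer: -746282437597/337936893206 ≈ -2.2083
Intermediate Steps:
-844638/4363986 + 1872258/(-929252) = -844638*1/4363986 + 1872258*(-1/929252) = -140773/727331 - 936129/464626 = -746282437597/337936893206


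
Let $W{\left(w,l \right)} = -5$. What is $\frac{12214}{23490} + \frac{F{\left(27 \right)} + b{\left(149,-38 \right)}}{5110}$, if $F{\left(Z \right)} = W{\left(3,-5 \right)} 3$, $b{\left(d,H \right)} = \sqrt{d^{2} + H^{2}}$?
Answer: $\frac{6206119}{12003390} + \frac{\sqrt{23645}}{5110} \approx 0.54712$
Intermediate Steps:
$b{\left(d,H \right)} = \sqrt{H^{2} + d^{2}}$
$F{\left(Z \right)} = -15$ ($F{\left(Z \right)} = \left(-5\right) 3 = -15$)
$\frac{12214}{23490} + \frac{F{\left(27 \right)} + b{\left(149,-38 \right)}}{5110} = \frac{12214}{23490} + \frac{-15 + \sqrt{\left(-38\right)^{2} + 149^{2}}}{5110} = 12214 \cdot \frac{1}{23490} + \left(-15 + \sqrt{1444 + 22201}\right) \frac{1}{5110} = \frac{6107}{11745} + \left(-15 + \sqrt{23645}\right) \frac{1}{5110} = \frac{6107}{11745} - \left(\frac{3}{1022} - \frac{\sqrt{23645}}{5110}\right) = \frac{6206119}{12003390} + \frac{\sqrt{23645}}{5110}$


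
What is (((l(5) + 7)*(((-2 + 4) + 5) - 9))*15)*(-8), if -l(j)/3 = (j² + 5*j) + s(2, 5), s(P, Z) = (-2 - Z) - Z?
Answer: -25680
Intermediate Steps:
s(P, Z) = -2 - 2*Z
l(j) = 36 - 15*j - 3*j² (l(j) = -3*((j² + 5*j) + (-2 - 2*5)) = -3*((j² + 5*j) + (-2 - 10)) = -3*((j² + 5*j) - 12) = -3*(-12 + j² + 5*j) = 36 - 15*j - 3*j²)
(((l(5) + 7)*(((-2 + 4) + 5) - 9))*15)*(-8) = ((((36 - 15*5 - 3*5²) + 7)*(((-2 + 4) + 5) - 9))*15)*(-8) = ((((36 - 75 - 3*25) + 7)*((2 + 5) - 9))*15)*(-8) = ((((36 - 75 - 75) + 7)*(7 - 9))*15)*(-8) = (((-114 + 7)*(-2))*15)*(-8) = (-107*(-2)*15)*(-8) = (214*15)*(-8) = 3210*(-8) = -25680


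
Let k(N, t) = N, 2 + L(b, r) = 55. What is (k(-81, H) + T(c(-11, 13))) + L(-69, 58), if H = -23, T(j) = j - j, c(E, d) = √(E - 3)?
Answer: -28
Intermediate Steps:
c(E, d) = √(-3 + E)
L(b, r) = 53 (L(b, r) = -2 + 55 = 53)
T(j) = 0
(k(-81, H) + T(c(-11, 13))) + L(-69, 58) = (-81 + 0) + 53 = -81 + 53 = -28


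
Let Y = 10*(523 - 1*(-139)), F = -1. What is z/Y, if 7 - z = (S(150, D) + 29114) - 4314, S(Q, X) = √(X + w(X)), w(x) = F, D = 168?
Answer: -24793/6620 - √167/6620 ≈ -3.7471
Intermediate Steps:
w(x) = -1
Y = 6620 (Y = 10*(523 + 139) = 10*662 = 6620)
S(Q, X) = √(-1 + X) (S(Q, X) = √(X - 1) = √(-1 + X))
z = -24793 - √167 (z = 7 - ((√(-1 + 168) + 29114) - 4314) = 7 - ((√167 + 29114) - 4314) = 7 - ((29114 + √167) - 4314) = 7 - (24800 + √167) = 7 + (-24800 - √167) = -24793 - √167 ≈ -24806.)
z/Y = (-24793 - √167)/6620 = (-24793 - √167)*(1/6620) = -24793/6620 - √167/6620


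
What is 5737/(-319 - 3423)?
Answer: -5737/3742 ≈ -1.5331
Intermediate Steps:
5737/(-319 - 3423) = 5737/(-3742) = 5737*(-1/3742) = -5737/3742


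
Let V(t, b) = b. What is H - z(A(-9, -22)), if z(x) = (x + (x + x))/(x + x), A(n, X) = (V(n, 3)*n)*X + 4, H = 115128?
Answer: 230253/2 ≈ 1.1513e+5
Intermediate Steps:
A(n, X) = 4 + 3*X*n (A(n, X) = (3*n)*X + 4 = 3*X*n + 4 = 4 + 3*X*n)
z(x) = 3/2 (z(x) = (x + 2*x)/((2*x)) = (3*x)*(1/(2*x)) = 3/2)
H - z(A(-9, -22)) = 115128 - 1*3/2 = 115128 - 3/2 = 230253/2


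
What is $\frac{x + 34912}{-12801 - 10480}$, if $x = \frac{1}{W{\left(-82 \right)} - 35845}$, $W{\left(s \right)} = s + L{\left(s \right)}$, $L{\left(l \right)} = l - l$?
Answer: $- \frac{1254283423}{836416487} \approx -1.4996$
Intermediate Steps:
$L{\left(l \right)} = 0$
$W{\left(s \right)} = s$ ($W{\left(s \right)} = s + 0 = s$)
$x = - \frac{1}{35927}$ ($x = \frac{1}{-82 - 35845} = \frac{1}{-35927} = - \frac{1}{35927} \approx -2.7834 \cdot 10^{-5}$)
$\frac{x + 34912}{-12801 - 10480} = \frac{- \frac{1}{35927} + 34912}{-12801 - 10480} = \frac{1254283423}{35927 \left(-23281\right)} = \frac{1254283423}{35927} \left(- \frac{1}{23281}\right) = - \frac{1254283423}{836416487}$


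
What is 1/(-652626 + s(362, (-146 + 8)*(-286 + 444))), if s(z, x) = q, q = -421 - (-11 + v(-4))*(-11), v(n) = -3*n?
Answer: -1/653036 ≈ -1.5313e-6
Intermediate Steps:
q = -410 (q = -421 - (-11 - 3*(-4))*(-11) = -421 - (-11 + 12)*(-11) = -421 - (-11) = -421 - 1*(-11) = -421 + 11 = -410)
s(z, x) = -410
1/(-652626 + s(362, (-146 + 8)*(-286 + 444))) = 1/(-652626 - 410) = 1/(-653036) = -1/653036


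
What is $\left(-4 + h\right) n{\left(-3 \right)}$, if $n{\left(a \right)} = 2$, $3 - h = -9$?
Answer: $16$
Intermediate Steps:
$h = 12$ ($h = 3 - -9 = 3 + 9 = 12$)
$\left(-4 + h\right) n{\left(-3 \right)} = \left(-4 + 12\right) 2 = 8 \cdot 2 = 16$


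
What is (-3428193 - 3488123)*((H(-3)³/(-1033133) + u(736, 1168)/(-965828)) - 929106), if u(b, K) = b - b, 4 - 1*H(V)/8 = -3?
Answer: 6638904257759353624/1033133 ≈ 6.4260e+12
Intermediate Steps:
H(V) = 56 (H(V) = 32 - 8*(-3) = 32 + 24 = 56)
u(b, K) = 0
(-3428193 - 3488123)*((H(-3)³/(-1033133) + u(736, 1168)/(-965828)) - 929106) = (-3428193 - 3488123)*((56³/(-1033133) + 0/(-965828)) - 929106) = -6916316*((175616*(-1/1033133) + 0*(-1/965828)) - 929106) = -6916316*((-175616/1033133 + 0) - 929106) = -6916316*(-175616/1033133 - 929106) = -6916316*(-959890244714/1033133) = 6638904257759353624/1033133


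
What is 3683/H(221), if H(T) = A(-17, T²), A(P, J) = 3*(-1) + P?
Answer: -3683/20 ≈ -184.15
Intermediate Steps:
A(P, J) = -3 + P
H(T) = -20 (H(T) = -3 - 17 = -20)
3683/H(221) = 3683/(-20) = 3683*(-1/20) = -3683/20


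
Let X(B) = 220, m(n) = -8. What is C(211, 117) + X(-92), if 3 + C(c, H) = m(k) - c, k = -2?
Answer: -2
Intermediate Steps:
C(c, H) = -11 - c (C(c, H) = -3 + (-8 - c) = -11 - c)
C(211, 117) + X(-92) = (-11 - 1*211) + 220 = (-11 - 211) + 220 = -222 + 220 = -2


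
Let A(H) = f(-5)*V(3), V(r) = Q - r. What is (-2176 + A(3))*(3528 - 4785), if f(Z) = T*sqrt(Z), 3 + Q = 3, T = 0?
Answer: 2735232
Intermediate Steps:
Q = 0 (Q = -3 + 3 = 0)
f(Z) = 0 (f(Z) = 0*sqrt(Z) = 0)
V(r) = -r (V(r) = 0 - r = -r)
A(H) = 0 (A(H) = 0*(-1*3) = 0*(-3) = 0)
(-2176 + A(3))*(3528 - 4785) = (-2176 + 0)*(3528 - 4785) = -2176*(-1257) = 2735232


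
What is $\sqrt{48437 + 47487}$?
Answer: $2 \sqrt{23981} \approx 309.72$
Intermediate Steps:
$\sqrt{48437 + 47487} = \sqrt{95924} = 2 \sqrt{23981}$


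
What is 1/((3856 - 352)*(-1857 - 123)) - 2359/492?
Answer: -1363879481/284454720 ≈ -4.7947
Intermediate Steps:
1/((3856 - 352)*(-1857 - 123)) - 2359/492 = 1/(3504*(-1980)) - 2359*1/492 = (1/3504)*(-1/1980) - 2359/492 = -1/6937920 - 2359/492 = -1363879481/284454720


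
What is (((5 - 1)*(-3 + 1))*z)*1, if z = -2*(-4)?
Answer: -64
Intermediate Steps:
z = 8
(((5 - 1)*(-3 + 1))*z)*1 = (((5 - 1)*(-3 + 1))*8)*1 = ((4*(-2))*8)*1 = -8*8*1 = -64*1 = -64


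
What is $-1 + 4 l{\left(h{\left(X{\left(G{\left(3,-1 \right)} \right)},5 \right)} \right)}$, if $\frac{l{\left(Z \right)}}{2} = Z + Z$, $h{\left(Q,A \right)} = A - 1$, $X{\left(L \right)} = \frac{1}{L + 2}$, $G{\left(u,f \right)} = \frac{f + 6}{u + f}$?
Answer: $63$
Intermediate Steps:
$G{\left(u,f \right)} = \frac{6 + f}{f + u}$
$X{\left(L \right)} = \frac{1}{2 + L}$
$h{\left(Q,A \right)} = -1 + A$
$l{\left(Z \right)} = 4 Z$ ($l{\left(Z \right)} = 2 \left(Z + Z\right) = 2 \cdot 2 Z = 4 Z$)
$-1 + 4 l{\left(h{\left(X{\left(G{\left(3,-1 \right)} \right)},5 \right)} \right)} = -1 + 4 \cdot 4 \left(-1 + 5\right) = -1 + 4 \cdot 4 \cdot 4 = -1 + 4 \cdot 16 = -1 + 64 = 63$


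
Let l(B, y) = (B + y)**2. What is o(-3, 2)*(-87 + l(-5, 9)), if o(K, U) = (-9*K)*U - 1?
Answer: -3763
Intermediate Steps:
o(K, U) = -1 - 9*K*U (o(K, U) = -9*K*U - 1 = -1 - 9*K*U)
o(-3, 2)*(-87 + l(-5, 9)) = (-1 - 9*(-3)*2)*(-87 + (-5 + 9)**2) = (-1 + 54)*(-87 + 4**2) = 53*(-87 + 16) = 53*(-71) = -3763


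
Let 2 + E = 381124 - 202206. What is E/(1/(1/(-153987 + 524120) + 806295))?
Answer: 53395044658716176/370133 ≈ 1.4426e+11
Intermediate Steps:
E = 178916 (E = -2 + (381124 - 202206) = -2 + 178918 = 178916)
E/(1/(1/(-153987 + 524120) + 806295)) = 178916/(1/(1/(-153987 + 524120) + 806295)) = 178916/(1/(1/370133 + 806295)) = 178916/(1/(298436387236/370133)) = 178916/(370133/298436387236) = 178916*(298436387236/370133) = 53395044658716176/370133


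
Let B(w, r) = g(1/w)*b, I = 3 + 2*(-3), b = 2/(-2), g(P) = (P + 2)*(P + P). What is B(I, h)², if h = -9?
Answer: 100/81 ≈ 1.2346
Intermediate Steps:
g(P) = 2*P*(2 + P) (g(P) = (2 + P)*(2*P) = 2*P*(2 + P))
b = -1 (b = 2*(-½) = -1)
I = -3 (I = 3 - 6 = -3)
B(w, r) = -2*(2 + 1/w)/w (B(w, r) = (2*(2 + 1/w)/w)*(-1) = -2*(2 + 1/w)/w)
B(I, h)² = (2*(-1 - 2*(-3))/(-3)²)² = (2*(⅑)*(-1 + 6))² = (2*(⅑)*5)² = (10/9)² = 100/81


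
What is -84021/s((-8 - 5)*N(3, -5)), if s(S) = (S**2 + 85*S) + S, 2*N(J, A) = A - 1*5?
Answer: -84021/9815 ≈ -8.5605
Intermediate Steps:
N(J, A) = -5/2 + A/2 (N(J, A) = (A - 1*5)/2 = (A - 5)/2 = (-5 + A)/2 = -5/2 + A/2)
s(S) = S**2 + 86*S
-84021/s((-8 - 5)*N(3, -5)) = -84021*1/((-8 - 5)*(86 + (-8 - 5)*(-5/2 + (1/2)*(-5)))*(-5/2 + (1/2)*(-5))) = -84021*(-1/(13*(86 - 13*(-5/2 - 5/2))*(-5/2 - 5/2))) = -84021*1/(65*(86 - 13*(-5))) = -84021*1/(65*(86 + 65)) = -84021/(65*151) = -84021/9815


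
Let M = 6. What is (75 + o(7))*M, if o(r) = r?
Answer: 492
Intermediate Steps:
(75 + o(7))*M = (75 + 7)*6 = 82*6 = 492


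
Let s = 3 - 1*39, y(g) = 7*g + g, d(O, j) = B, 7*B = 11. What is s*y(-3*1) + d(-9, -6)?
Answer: 6059/7 ≈ 865.57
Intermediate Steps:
B = 11/7 (B = (⅐)*11 = 11/7 ≈ 1.5714)
d(O, j) = 11/7
y(g) = 8*g
s = -36 (s = 3 - 39 = -36)
s*y(-3*1) + d(-9, -6) = -288*(-3*1) + 11/7 = -288*(-3) + 11/7 = -36*(-24) + 11/7 = 864 + 11/7 = 6059/7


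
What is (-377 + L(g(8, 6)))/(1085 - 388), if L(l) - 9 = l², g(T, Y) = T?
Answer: -304/697 ≈ -0.43615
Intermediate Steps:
L(l) = 9 + l²
(-377 + L(g(8, 6)))/(1085 - 388) = (-377 + (9 + 8²))/(1085 - 388) = (-377 + (9 + 64))/697 = (-377 + 73)*(1/697) = -304*1/697 = -304/697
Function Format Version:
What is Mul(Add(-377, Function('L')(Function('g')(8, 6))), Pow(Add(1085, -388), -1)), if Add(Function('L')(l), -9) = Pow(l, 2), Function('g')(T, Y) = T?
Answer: Rational(-304, 697) ≈ -0.43615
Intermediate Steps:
Function('L')(l) = Add(9, Pow(l, 2))
Mul(Add(-377, Function('L')(Function('g')(8, 6))), Pow(Add(1085, -388), -1)) = Mul(Add(-377, Add(9, Pow(8, 2))), Pow(Add(1085, -388), -1)) = Mul(Add(-377, Add(9, 64)), Pow(697, -1)) = Mul(Add(-377, 73), Rational(1, 697)) = Mul(-304, Rational(1, 697)) = Rational(-304, 697)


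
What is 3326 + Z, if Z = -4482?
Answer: -1156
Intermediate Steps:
3326 + Z = 3326 - 4482 = -1156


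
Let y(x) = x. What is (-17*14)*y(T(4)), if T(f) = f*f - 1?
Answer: -3570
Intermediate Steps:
T(f) = -1 + f² (T(f) = f² - 1 = -1 + f²)
(-17*14)*y(T(4)) = (-17*14)*(-1 + 4²) = -238*(-1 + 16) = -238*15 = -3570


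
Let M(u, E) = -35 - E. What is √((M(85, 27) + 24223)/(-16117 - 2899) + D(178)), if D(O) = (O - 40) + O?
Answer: √28452190830/9508 ≈ 17.741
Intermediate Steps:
D(O) = -40 + 2*O (D(O) = (-40 + O) + O = -40 + 2*O)
√((M(85, 27) + 24223)/(-16117 - 2899) + D(178)) = √(((-35 - 1*27) + 24223)/(-16117 - 2899) + (-40 + 2*178)) = √(((-35 - 27) + 24223)/(-19016) + (-40 + 356)) = √((-62 + 24223)*(-1/19016) + 316) = √(24161*(-1/19016) + 316) = √(-24161/19016 + 316) = √(5984895/19016) = √28452190830/9508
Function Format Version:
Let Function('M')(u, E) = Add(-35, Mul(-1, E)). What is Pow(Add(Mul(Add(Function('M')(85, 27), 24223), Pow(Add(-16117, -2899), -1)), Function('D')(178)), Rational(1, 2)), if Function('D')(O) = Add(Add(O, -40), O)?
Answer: Mul(Rational(1, 9508), Pow(28452190830, Rational(1, 2))) ≈ 17.741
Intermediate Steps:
Function('D')(O) = Add(-40, Mul(2, O)) (Function('D')(O) = Add(Add(-40, O), O) = Add(-40, Mul(2, O)))
Pow(Add(Mul(Add(Function('M')(85, 27), 24223), Pow(Add(-16117, -2899), -1)), Function('D')(178)), Rational(1, 2)) = Pow(Add(Mul(Add(Add(-35, Mul(-1, 27)), 24223), Pow(Add(-16117, -2899), -1)), Add(-40, Mul(2, 178))), Rational(1, 2)) = Pow(Add(Mul(Add(Add(-35, -27), 24223), Pow(-19016, -1)), Add(-40, 356)), Rational(1, 2)) = Pow(Add(Mul(Add(-62, 24223), Rational(-1, 19016)), 316), Rational(1, 2)) = Pow(Add(Mul(24161, Rational(-1, 19016)), 316), Rational(1, 2)) = Pow(Add(Rational(-24161, 19016), 316), Rational(1, 2)) = Pow(Rational(5984895, 19016), Rational(1, 2)) = Mul(Rational(1, 9508), Pow(28452190830, Rational(1, 2)))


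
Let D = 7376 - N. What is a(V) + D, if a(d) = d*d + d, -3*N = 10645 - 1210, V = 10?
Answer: 10631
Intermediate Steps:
N = -3145 (N = -(10645 - 1210)/3 = -1/3*9435 = -3145)
a(d) = d + d**2 (a(d) = d**2 + d = d + d**2)
D = 10521 (D = 7376 - 1*(-3145) = 7376 + 3145 = 10521)
a(V) + D = 10*(1 + 10) + 10521 = 10*11 + 10521 = 110 + 10521 = 10631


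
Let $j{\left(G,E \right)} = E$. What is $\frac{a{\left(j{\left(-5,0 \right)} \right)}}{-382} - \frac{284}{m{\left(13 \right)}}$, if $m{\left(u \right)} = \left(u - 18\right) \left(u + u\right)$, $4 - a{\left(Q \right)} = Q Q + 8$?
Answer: $\frac{27252}{12415} \approx 2.1951$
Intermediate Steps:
$a{\left(Q \right)} = -4 - Q^{2}$ ($a{\left(Q \right)} = 4 - \left(Q Q + 8\right) = 4 - \left(Q^{2} + 8\right) = 4 - \left(8 + Q^{2}\right) = -4 - Q^{2}$)
$m{\left(u \right)} = 2 u \left(-18 + u\right)$ ($m{\left(u \right)} = \left(-18 + u\right) 2 u = 2 u \left(-18 + u\right)$)
$\frac{a{\left(j{\left(-5,0 \right)} \right)}}{-382} - \frac{284}{m{\left(13 \right)}} = \frac{-4 - 0^{2}}{-382} - \frac{284}{2 \cdot 13 \left(-18 + 13\right)} = \left(-4 - 0\right) \left(- \frac{1}{382}\right) - \frac{284}{2 \cdot 13 \left(-5\right)} = \left(-4 + 0\right) \left(- \frac{1}{382}\right) - \frac{284}{-130} = \left(-4\right) \left(- \frac{1}{382}\right) - - \frac{142}{65} = \frac{2}{191} + \frac{142}{65} = \frac{27252}{12415}$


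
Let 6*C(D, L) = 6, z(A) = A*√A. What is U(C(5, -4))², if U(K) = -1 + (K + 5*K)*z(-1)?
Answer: -35 + 12*I ≈ -35.0 + 12.0*I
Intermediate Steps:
z(A) = A^(3/2)
C(D, L) = 1 (C(D, L) = (⅙)*6 = 1)
U(K) = -1 - 6*I*K (U(K) = -1 + (K + 5*K)*(-1)^(3/2) = -1 + (6*K)*(-I) = -1 - 6*I*K)
U(C(5, -4))² = (-1 - 6*I*1)² = (-1 - 6*I)²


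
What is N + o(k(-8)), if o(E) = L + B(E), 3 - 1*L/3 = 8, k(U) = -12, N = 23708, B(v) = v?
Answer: 23681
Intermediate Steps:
L = -15 (L = 9 - 3*8 = 9 - 24 = -15)
o(E) = -15 + E
N + o(k(-8)) = 23708 + (-15 - 12) = 23708 - 27 = 23681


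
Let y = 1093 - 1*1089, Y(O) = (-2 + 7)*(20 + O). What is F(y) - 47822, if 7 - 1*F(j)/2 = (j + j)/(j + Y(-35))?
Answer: -3394352/71 ≈ -47808.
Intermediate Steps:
Y(O) = 100 + 5*O (Y(O) = 5*(20 + O) = 100 + 5*O)
y = 4 (y = 1093 - 1089 = 4)
F(j) = 14 - 4*j/(-75 + j) (F(j) = 14 - 2*(j + j)/(j + (100 + 5*(-35))) = 14 - 2*2*j/(j + (100 - 175)) = 14 - 2*2*j/(j - 75) = 14 - 2*2*j/(-75 + j) = 14 - 4*j/(-75 + j))
F(y) - 47822 = 10*(-105 + 4)/(-75 + 4) - 47822 = 10*(-101)/(-71) - 47822 = 10*(-1/71)*(-101) - 47822 = 1010/71 - 47822 = -3394352/71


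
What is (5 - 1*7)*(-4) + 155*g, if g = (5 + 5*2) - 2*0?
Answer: 2333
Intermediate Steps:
g = 15 (g = (5 + 10) + 0 = 15 + 0 = 15)
(5 - 1*7)*(-4) + 155*g = (5 - 1*7)*(-4) + 155*15 = (5 - 7)*(-4) + 2325 = -2*(-4) + 2325 = 8 + 2325 = 2333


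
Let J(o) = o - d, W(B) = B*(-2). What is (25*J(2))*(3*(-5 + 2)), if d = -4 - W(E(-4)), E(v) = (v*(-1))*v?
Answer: -8550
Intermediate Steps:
E(v) = -v**2 (E(v) = (-v)*v = -v**2)
W(B) = -2*B
d = -36 (d = -4 - (-2)*(-1*(-4)**2) = -4 - (-2)*(-1*16) = -4 - (-2)*(-16) = -4 - 1*32 = -4 - 32 = -36)
J(o) = 36 + o (J(o) = o - 1*(-36) = o + 36 = 36 + o)
(25*J(2))*(3*(-5 + 2)) = (25*(36 + 2))*(3*(-5 + 2)) = (25*38)*(3*(-3)) = 950*(-9) = -8550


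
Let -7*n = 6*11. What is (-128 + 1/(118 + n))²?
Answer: 9462036529/577600 ≈ 16382.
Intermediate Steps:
n = -66/7 (n = -6*11/7 = -⅐*66 = -66/7 ≈ -9.4286)
(-128 + 1/(118 + n))² = (-128 + 1/(118 - 66/7))² = (-128 + 1/(760/7))² = (-128 + 7/760)² = (-97273/760)² = 9462036529/577600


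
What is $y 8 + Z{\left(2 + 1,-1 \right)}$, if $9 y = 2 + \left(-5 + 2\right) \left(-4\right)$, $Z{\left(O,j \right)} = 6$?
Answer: $\frac{166}{9} \approx 18.444$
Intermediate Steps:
$y = \frac{14}{9}$ ($y = \frac{2 + \left(-5 + 2\right) \left(-4\right)}{9} = \frac{2 - -12}{9} = \frac{2 + 12}{9} = \frac{1}{9} \cdot 14 = \frac{14}{9} \approx 1.5556$)
$y 8 + Z{\left(2 + 1,-1 \right)} = \frac{14}{9} \cdot 8 + 6 = \frac{112}{9} + 6 = \frac{166}{9}$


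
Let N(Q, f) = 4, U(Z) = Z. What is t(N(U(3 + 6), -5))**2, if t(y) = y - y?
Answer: 0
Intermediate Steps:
t(y) = 0
t(N(U(3 + 6), -5))**2 = 0**2 = 0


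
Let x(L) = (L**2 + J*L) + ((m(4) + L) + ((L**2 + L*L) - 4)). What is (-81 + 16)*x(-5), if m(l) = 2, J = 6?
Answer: -2470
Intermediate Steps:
x(L) = -2 + 3*L**2 + 7*L (x(L) = (L**2 + 6*L) + ((2 + L) + ((L**2 + L*L) - 4)) = (L**2 + 6*L) + ((2 + L) + ((L**2 + L**2) - 4)) = (L**2 + 6*L) + ((2 + L) + (2*L**2 - 4)) = (L**2 + 6*L) + ((2 + L) + (-4 + 2*L**2)) = (L**2 + 6*L) + (-2 + L + 2*L**2) = -2 + 3*L**2 + 7*L)
(-81 + 16)*x(-5) = (-81 + 16)*(-2 + 3*(-5)**2 + 7*(-5)) = -65*(-2 + 3*25 - 35) = -65*(-2 + 75 - 35) = -65*38 = -2470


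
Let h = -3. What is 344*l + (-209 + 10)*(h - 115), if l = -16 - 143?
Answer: -31214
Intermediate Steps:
l = -159
344*l + (-209 + 10)*(h - 115) = 344*(-159) + (-209 + 10)*(-3 - 115) = -54696 - 199*(-118) = -54696 + 23482 = -31214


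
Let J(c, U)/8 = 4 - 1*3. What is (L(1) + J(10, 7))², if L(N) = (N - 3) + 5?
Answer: 121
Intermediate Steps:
L(N) = 2 + N (L(N) = (-3 + N) + 5 = 2 + N)
J(c, U) = 8 (J(c, U) = 8*(4 - 1*3) = 8*(4 - 3) = 8*1 = 8)
(L(1) + J(10, 7))² = ((2 + 1) + 8)² = (3 + 8)² = 11² = 121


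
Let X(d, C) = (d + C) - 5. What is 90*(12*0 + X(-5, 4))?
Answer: -540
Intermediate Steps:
X(d, C) = -5 + C + d (X(d, C) = (C + d) - 5 = -5 + C + d)
90*(12*0 + X(-5, 4)) = 90*(12*0 + (-5 + 4 - 5)) = 90*(0 - 6) = 90*(-6) = -540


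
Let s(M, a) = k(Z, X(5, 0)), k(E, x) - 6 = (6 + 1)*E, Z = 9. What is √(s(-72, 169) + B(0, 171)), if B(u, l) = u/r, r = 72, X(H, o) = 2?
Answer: √69 ≈ 8.3066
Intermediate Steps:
k(E, x) = 6 + 7*E (k(E, x) = 6 + (6 + 1)*E = 6 + 7*E)
s(M, a) = 69 (s(M, a) = 6 + 7*9 = 6 + 63 = 69)
B(u, l) = u/72
√(s(-72, 169) + B(0, 171)) = √(69 + (1/72)*0) = √(69 + 0) = √69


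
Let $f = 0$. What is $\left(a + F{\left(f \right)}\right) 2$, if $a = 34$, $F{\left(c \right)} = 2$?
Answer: $72$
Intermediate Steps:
$\left(a + F{\left(f \right)}\right) 2 = \left(34 + 2\right) 2 = 36 \cdot 2 = 72$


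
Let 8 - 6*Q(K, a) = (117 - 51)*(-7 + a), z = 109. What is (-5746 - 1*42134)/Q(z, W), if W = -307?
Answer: -71820/5183 ≈ -13.857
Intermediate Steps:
Q(K, a) = 235/3 - 11*a (Q(K, a) = 4/3 - (117 - 51)*(-7 + a)/6 = 4/3 - 11*(-7 + a) = 4/3 - (-462 + 66*a)/6 = 4/3 + (77 - 11*a) = 235/3 - 11*a)
(-5746 - 1*42134)/Q(z, W) = (-5746 - 1*42134)/(235/3 - 11*(-307)) = (-5746 - 42134)/(235/3 + 3377) = -47880/10366/3 = -47880*3/10366 = -71820/5183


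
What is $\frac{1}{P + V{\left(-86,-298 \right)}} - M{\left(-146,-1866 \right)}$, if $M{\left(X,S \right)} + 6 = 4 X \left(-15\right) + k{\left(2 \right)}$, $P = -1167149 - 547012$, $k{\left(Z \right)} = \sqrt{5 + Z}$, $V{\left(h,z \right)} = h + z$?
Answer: $- \frac{15009126931}{1714545} - \sqrt{7} \approx -8756.6$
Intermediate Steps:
$P = -1714161$
$M{\left(X,S \right)} = -6 + \sqrt{7} - 60 X$ ($M{\left(X,S \right)} = -6 + \left(4 X \left(-15\right) + \sqrt{5 + 2}\right) = -6 - \left(- \sqrt{7} + 60 X\right) = -6 + \sqrt{7} - 60 X$)
$\frac{1}{P + V{\left(-86,-298 \right)}} - M{\left(-146,-1866 \right)} = \frac{1}{-1714161 - 384} - \left(-6 + \sqrt{7} - -8760\right) = \frac{1}{-1714161 - 384} - \left(-6 + \sqrt{7} + 8760\right) = \frac{1}{-1714545} - \left(8754 + \sqrt{7}\right) = - \frac{1}{1714545} - \left(8754 + \sqrt{7}\right) = - \frac{15009126931}{1714545} - \sqrt{7}$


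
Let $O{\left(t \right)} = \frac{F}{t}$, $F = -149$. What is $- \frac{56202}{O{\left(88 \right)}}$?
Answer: $\frac{4945776}{149} \approx 33193.0$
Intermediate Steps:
$O{\left(t \right)} = - \frac{149}{t}$
$- \frac{56202}{O{\left(88 \right)}} = - \frac{56202}{\left(-149\right) \frac{1}{88}} = - \frac{56202}{- \frac{149}{88}} = \left(-56202\right) \left(- \frac{88}{149}\right) = \frac{4945776}{149}$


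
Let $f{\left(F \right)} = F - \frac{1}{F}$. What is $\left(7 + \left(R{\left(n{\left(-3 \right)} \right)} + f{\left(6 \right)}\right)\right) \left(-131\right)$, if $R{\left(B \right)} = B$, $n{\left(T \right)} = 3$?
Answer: $- \frac{12445}{6} \approx -2074.2$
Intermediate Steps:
$\left(7 + \left(R{\left(n{\left(-3 \right)} \right)} + f{\left(6 \right)}\right)\right) \left(-131\right) = \left(7 + \left(3 + \left(6 - \frac{1}{6}\right)\right)\right) \left(-131\right) = \left(7 + \left(3 + \frac{35}{6}\right)\right) \left(-131\right) = \left(7 + \frac{53}{6}\right) \left(-131\right) = \frac{95}{6} \left(-131\right) = - \frac{12445}{6}$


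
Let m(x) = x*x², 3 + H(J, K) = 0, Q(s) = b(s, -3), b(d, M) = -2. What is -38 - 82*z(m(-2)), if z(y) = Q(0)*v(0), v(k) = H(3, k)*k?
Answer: -38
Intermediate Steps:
Q(s) = -2
H(J, K) = -3 (H(J, K) = -3 + 0 = -3)
m(x) = x³
v(k) = -3*k
z(y) = 0 (z(y) = -(-6)*0 = -2*0 = 0)
-38 - 82*z(m(-2)) = -38 - 82*0 = -38 + 0 = -38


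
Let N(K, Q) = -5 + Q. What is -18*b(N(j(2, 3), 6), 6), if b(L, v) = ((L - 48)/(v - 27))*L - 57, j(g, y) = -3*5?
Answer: 6900/7 ≈ 985.71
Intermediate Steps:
j(g, y) = -15
b(L, v) = -57 + L*(-48 + L)/(-27 + v) (b(L, v) = ((-48 + L)/(-27 + v))*L - 57 = L*(-48 + L)/(-27 + v) - 57 = -57 + L*(-48 + L)/(-27 + v))
-18*b(N(j(2, 3), 6), 6) = -18*(1539 + (-5 + 6)**2 - 57*6 - 48*(-5 + 6))/(-27 + 6) = -18*(1539 + 1**2 - 342 - 48*1)/(-21) = -(-6)*(1539 + 1 - 342 - 48)/7 = -(-6)*1150/7 = -18*(-1150/21) = 6900/7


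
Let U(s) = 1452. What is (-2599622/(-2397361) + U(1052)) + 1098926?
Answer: 2638005902080/2397361 ≈ 1.1004e+6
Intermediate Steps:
(-2599622/(-2397361) + U(1052)) + 1098926 = (-2599622/(-2397361) + 1452) + 1098926 = (-2599622*(-1/2397361) + 1452) + 1098926 = (2599622/2397361 + 1452) + 1098926 = 3483567794/2397361 + 1098926 = 2638005902080/2397361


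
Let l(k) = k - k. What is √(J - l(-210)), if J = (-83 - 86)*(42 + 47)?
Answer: 13*I*√89 ≈ 122.64*I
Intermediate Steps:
l(k) = 0
J = -15041 (J = -169*89 = -15041)
√(J - l(-210)) = √(-15041 - 1*0) = √(-15041 + 0) = √(-15041) = 13*I*√89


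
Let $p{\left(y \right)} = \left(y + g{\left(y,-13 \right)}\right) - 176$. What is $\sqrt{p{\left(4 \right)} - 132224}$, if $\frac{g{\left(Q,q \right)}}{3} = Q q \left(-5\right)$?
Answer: $12 i \sqrt{914} \approx 362.79 i$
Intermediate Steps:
$g{\left(Q,q \right)} = - 15 Q q$ ($g{\left(Q,q \right)} = 3 Q q \left(-5\right) = 3 \left(- 5 Q q\right) = - 15 Q q$)
$p{\left(y \right)} = -176 + 196 y$ ($p{\left(y \right)} = \left(y - 15 y \left(-13\right)\right) - 176 = \left(y + 195 y\right) - 176 = 196 y - 176 = -176 + 196 y$)
$\sqrt{p{\left(4 \right)} - 132224} = \sqrt{\left(-176 + 196 \cdot 4\right) - 132224} = \sqrt{\left(-176 + 784\right) - 132224} = \sqrt{608 - 132224} = \sqrt{-131616} = 12 i \sqrt{914}$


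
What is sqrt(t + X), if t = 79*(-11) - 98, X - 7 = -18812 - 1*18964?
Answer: 12*I*sqrt(269) ≈ 196.81*I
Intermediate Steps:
X = -37769 (X = 7 + (-18812 - 1*18964) = 7 + (-18812 - 18964) = 7 - 37776 = -37769)
t = -967 (t = -869 - 98 = -967)
sqrt(t + X) = sqrt(-967 - 37769) = sqrt(-38736) = 12*I*sqrt(269)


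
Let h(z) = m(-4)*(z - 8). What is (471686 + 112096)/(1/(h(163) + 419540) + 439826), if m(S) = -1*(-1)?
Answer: 81670128830/61530924357 ≈ 1.3273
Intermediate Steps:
m(S) = 1
h(z) = -8 + z (h(z) = 1*(z - 8) = 1*(-8 + z) = -8 + z)
(471686 + 112096)/(1/(h(163) + 419540) + 439826) = (471686 + 112096)/(1/((-8 + 163) + 419540) + 439826) = 583782/(1/(155 + 419540) + 439826) = 583782/(1/419695 + 439826) = 583782/(184592773071/419695) = 583782*(419695/184592773071) = 81670128830/61530924357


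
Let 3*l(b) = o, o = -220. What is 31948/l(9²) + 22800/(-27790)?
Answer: -66713019/152845 ≈ -436.48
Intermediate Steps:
l(b) = -220/3 (l(b) = (⅓)*(-220) = -220/3)
31948/l(9²) + 22800/(-27790) = 31948/(-220/3) + 22800/(-27790) = 31948*(-3/220) + 22800*(-1/27790) = -23961/55 - 2280/2779 = -66713019/152845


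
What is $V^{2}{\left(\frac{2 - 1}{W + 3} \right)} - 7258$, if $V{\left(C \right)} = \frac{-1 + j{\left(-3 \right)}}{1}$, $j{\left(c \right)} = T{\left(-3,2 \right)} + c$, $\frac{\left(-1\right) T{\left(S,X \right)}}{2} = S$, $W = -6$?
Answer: $-7254$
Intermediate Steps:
$T{\left(S,X \right)} = - 2 S$
$j{\left(c \right)} = 6 + c$ ($j{\left(c \right)} = \left(-2\right) \left(-3\right) + c = 6 + c$)
$V{\left(C \right)} = 2$ ($V{\left(C \right)} = \frac{-1 + \left(6 - 3\right)}{1} = 1 \left(-1 + 3\right) = 1 \cdot 2 = 2$)
$V^{2}{\left(\frac{2 - 1}{W + 3} \right)} - 7258 = 2^{2} - 7258 = 4 - 7258 = -7254$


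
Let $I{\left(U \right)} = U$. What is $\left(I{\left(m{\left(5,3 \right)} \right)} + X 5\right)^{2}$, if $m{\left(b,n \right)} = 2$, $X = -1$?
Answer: $9$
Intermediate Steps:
$\left(I{\left(m{\left(5,3 \right)} \right)} + X 5\right)^{2} = \left(2 - 5\right)^{2} = \left(-3\right)^{2} = 9$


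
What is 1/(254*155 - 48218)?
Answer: -1/8848 ≈ -0.00011302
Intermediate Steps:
1/(254*155 - 48218) = 1/(39370 - 48218) = 1/(-8848) = -1/8848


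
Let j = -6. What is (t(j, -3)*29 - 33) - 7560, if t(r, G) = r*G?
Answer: -7071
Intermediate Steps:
t(r, G) = G*r
(t(j, -3)*29 - 33) - 7560 = (-3*(-6)*29 - 33) - 7560 = (18*29 - 33) - 7560 = (522 - 33) - 7560 = 489 - 7560 = -7071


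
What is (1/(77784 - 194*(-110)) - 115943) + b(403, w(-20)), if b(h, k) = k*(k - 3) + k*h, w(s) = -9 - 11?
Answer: -12246076331/99124 ≈ -1.2354e+5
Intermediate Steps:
w(s) = -20
b(h, k) = h*k + k*(-3 + k) (b(h, k) = k*(-3 + k) + h*k = h*k + k*(-3 + k))
(1/(77784 - 194*(-110)) - 115943) + b(403, w(-20)) = (1/(77784 - 194*(-110)) - 115943) - 20*(-3 + 403 - 20) = (1/(77784 + 21340) - 115943) - 20*380 = (1/99124 - 115943) - 7600 = -11492733931/99124 - 7600 = -12246076331/99124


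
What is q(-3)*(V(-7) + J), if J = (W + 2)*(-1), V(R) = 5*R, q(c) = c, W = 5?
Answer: 126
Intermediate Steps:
J = -7 (J = (5 + 2)*(-1) = 7*(-1) = -7)
q(-3)*(V(-7) + J) = -3*(5*(-7) - 7) = -3*(-35 - 7) = -3*(-42) = 126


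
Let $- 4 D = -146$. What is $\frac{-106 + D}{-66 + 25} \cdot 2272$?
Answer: $\frac{157904}{41} \approx 3851.3$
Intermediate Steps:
$D = \frac{73}{2}$ ($D = \left(- \frac{1}{4}\right) \left(-146\right) = \frac{73}{2} \approx 36.5$)
$\frac{-106 + D}{-66 + 25} \cdot 2272 = \frac{-106 + \frac{73}{2}}{-66 + 25} \cdot 2272 = - \frac{139}{2 \left(-41\right)} 2272 = \left(- \frac{139}{2}\right) \left(- \frac{1}{41}\right) 2272 = \frac{139}{82} \cdot 2272 = \frac{157904}{41}$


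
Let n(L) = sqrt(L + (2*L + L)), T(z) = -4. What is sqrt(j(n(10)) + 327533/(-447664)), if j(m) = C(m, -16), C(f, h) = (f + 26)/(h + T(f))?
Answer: sqrt(-12983058255 - 639040360*sqrt(10))/79940 ≈ 1.5323*I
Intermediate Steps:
n(L) = 2*sqrt(L) (n(L) = sqrt(L + 3*L) = sqrt(4*L) = 2*sqrt(L))
C(f, h) = (26 + f)/(-4 + h) (C(f, h) = (f + 26)/(h - 4) = (26 + f)/(-4 + h))
j(m) = -13/10 - m/20 (j(m) = (26 + m)/(-4 - 16) = (26 + m)/(-20) = -(26 + m)/20 = -13/10 - m/20)
sqrt(j(n(10)) + 327533/(-447664)) = sqrt((-13/10 - sqrt(10)/10) + 327533/(-447664)) = sqrt((-13/10 - sqrt(10)/10) + 327533*(-1/447664)) = sqrt((-13/10 - sqrt(10)/10) - 327533/447664) = sqrt(-4547481/2238320 - sqrt(10)/10)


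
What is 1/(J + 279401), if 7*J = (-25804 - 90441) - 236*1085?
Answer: 7/1583502 ≈ 4.4206e-6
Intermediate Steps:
J = -372305/7 (J = ((-25804 - 90441) - 236*1085)/7 = (-116245 - 256060)/7 = (⅐)*(-372305) = -372305/7 ≈ -53186.)
1/(J + 279401) = 1/(-372305/7 + 279401) = 1/(1583502/7) = 7/1583502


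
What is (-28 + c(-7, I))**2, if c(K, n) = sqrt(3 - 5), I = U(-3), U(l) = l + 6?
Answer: (28 - I*sqrt(2))**2 ≈ 782.0 - 79.196*I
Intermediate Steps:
U(l) = 6 + l
I = 3 (I = 6 - 3 = 3)
c(K, n) = I*sqrt(2) (c(K, n) = sqrt(-2) = I*sqrt(2))
(-28 + c(-7, I))**2 = (-28 + I*sqrt(2))**2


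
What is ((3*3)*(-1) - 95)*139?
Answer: -14456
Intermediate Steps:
((3*3)*(-1) - 95)*139 = (9*(-1) - 95)*139 = (-9 - 95)*139 = -104*139 = -14456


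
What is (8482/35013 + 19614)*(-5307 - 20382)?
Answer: -5880669912232/11671 ≈ -5.0387e+8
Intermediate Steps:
(8482/35013 + 19614)*(-5307 - 20382) = (8482*(1/35013) + 19614)*(-25689) = (8482/35013 + 19614)*(-25689) = (686753464/35013)*(-25689) = -5880669912232/11671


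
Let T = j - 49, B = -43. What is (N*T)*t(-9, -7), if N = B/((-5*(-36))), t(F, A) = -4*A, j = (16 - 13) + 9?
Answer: 11137/45 ≈ 247.49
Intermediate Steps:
j = 12 (j = 3 + 9 = 12)
T = -37 (T = 12 - 49 = -37)
N = -43/180 (N = -43/((-5*(-36))) = -43/180 ≈ -0.23889)
(N*T)*t(-9, -7) = (-43/180*(-37))*(-4*(-7)) = (1591/180)*28 = 11137/45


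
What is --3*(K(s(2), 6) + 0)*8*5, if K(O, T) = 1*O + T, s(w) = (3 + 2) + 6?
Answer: 2040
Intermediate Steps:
s(w) = 11 (s(w) = 5 + 6 = 11)
K(O, T) = O + T
--3*(K(s(2), 6) + 0)*8*5 = --3*((11 + 6) + 0)*8*5 = --3*(17 + 0)*8*5 = --3*17*8*5 = -(-51*8)*5 = -(-408)*5 = -1*(-2040) = 2040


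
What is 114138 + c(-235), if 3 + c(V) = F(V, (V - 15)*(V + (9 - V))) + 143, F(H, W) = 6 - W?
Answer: 116534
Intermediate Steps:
c(V) = 281 - 9*V (c(V) = -3 + ((6 - (V - 15)*(V + (9 - V))) + 143) = -3 + ((6 - (-15 + V)*9) + 143) = -3 + ((6 - (-135 + 9*V)) + 143) = -3 + ((6 + (135 - 9*V)) + 143) = -3 + ((141 - 9*V) + 143) = -3 + (284 - 9*V) = 281 - 9*V)
114138 + c(-235) = 114138 + (281 - 9*(-235)) = 114138 + (281 + 2115) = 114138 + 2396 = 116534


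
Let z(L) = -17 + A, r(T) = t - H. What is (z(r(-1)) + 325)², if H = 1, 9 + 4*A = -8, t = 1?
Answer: 1476225/16 ≈ 92264.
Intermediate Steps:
A = -17/4 (A = -9/4 + (¼)*(-8) = -9/4 - 2 = -17/4 ≈ -4.2500)
r(T) = 0 (r(T) = 1 - 1*1 = 1 - 1 = 0)
z(L) = -85/4 (z(L) = -17 - 17/4 = -85/4)
(z(r(-1)) + 325)² = (-85/4 + 325)² = (1215/4)² = 1476225/16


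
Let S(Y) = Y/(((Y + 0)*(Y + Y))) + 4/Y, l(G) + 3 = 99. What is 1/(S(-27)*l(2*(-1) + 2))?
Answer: -1/16 ≈ -0.062500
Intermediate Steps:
l(G) = 96 (l(G) = -3 + 99 = 96)
S(Y) = 9/(2*Y) (S(Y) = Y/((Y*(2*Y))) + 4/Y = Y/((2*Y²)) + 4/Y = Y*(1/(2*Y²)) + 4/Y = 1/(2*Y) + 4/Y = 9/(2*Y))
1/(S(-27)*l(2*(-1) + 2)) = 1/(((9/2)/(-27))*96) = 1/(((9/2)*(-1/27))*96) = 1/(-⅙*96) = 1/(-16) = -1/16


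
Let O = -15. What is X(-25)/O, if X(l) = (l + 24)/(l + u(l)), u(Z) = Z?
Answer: -1/750 ≈ -0.0013333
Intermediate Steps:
X(l) = (24 + l)/(2*l) (X(l) = (l + 24)/(l + l) = (24 + l)/((2*l)) = (24 + l)*(1/(2*l)) = (24 + l)/(2*l))
X(-25)/O = ((1/2)*(24 - 25)/(-25))/(-15) = ((1/2)*(-1/25)*(-1))*(-1/15) = (1/50)*(-1/15) = -1/750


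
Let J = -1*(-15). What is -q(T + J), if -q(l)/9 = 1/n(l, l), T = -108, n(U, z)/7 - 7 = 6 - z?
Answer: 9/742 ≈ 0.012129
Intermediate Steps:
J = 15
n(U, z) = 91 - 7*z (n(U, z) = 49 + 7*(6 - z) = 49 + (42 - 7*z) = 91 - 7*z)
q(l) = -9/(91 - 7*l)
-q(T + J) = -9/(7*(-13 + (-108 + 15))) = -9/(7*(-13 - 93)) = -9/(7*(-106)) = -9*(-1)/(7*106) = -1*(-9/742) = 9/742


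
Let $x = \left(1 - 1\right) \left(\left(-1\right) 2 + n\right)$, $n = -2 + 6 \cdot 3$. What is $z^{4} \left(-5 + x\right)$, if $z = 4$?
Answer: $-1280$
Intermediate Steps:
$n = 16$ ($n = -2 + 18 = 16$)
$x = 0$ ($x = \left(1 - 1\right) \left(\left(-1\right) 2 + 16\right) = 0 \left(-2 + 16\right) = 0 \cdot 14 = 0$)
$z^{4} \left(-5 + x\right) = 4^{4} \left(-5 + 0\right) = 256 \left(-5\right) = -1280$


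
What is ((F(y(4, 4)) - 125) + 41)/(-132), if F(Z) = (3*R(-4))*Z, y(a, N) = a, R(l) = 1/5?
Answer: 34/55 ≈ 0.61818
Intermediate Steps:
R(l) = ⅕
F(Z) = 3*Z/5 (F(Z) = (3*(⅕))*Z = 3*Z/5)
((F(y(4, 4)) - 125) + 41)/(-132) = (((⅗)*4 - 125) + 41)/(-132) = ((12/5 - 125) + 41)*(-1/132) = (-613/5 + 41)*(-1/132) = -408/5*(-1/132) = 34/55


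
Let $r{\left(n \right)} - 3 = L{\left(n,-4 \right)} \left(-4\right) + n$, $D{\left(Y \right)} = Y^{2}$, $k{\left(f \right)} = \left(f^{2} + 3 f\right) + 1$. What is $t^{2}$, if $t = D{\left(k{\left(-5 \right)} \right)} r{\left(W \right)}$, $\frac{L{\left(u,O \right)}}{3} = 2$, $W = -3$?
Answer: $8433216$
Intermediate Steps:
$k{\left(f \right)} = 1 + f^{2} + 3 f$
$L{\left(u,O \right)} = 6$ ($L{\left(u,O \right)} = 3 \cdot 2 = 6$)
$r{\left(n \right)} = -21 + n$ ($r{\left(n \right)} = 3 + \left(6 \left(-4\right) + n\right) = 3 + \left(-24 + n\right) = -21 + n$)
$t = -2904$ ($t = \left(1 + \left(-5\right)^{2} + 3 \left(-5\right)\right)^{2} \left(-21 - 3\right) = \left(1 + 25 - 15\right)^{2} \left(-24\right) = 11^{2} \left(-24\right) = 121 \left(-24\right) = -2904$)
$t^{2} = \left(-2904\right)^{2} = 8433216$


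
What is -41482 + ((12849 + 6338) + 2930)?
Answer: -19365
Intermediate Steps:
-41482 + ((12849 + 6338) + 2930) = -41482 + (19187 + 2930) = -41482 + 22117 = -19365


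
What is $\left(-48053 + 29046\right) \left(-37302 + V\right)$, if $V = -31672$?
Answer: $1310988818$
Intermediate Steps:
$\left(-48053 + 29046\right) \left(-37302 + V\right) = \left(-48053 + 29046\right) \left(-37302 - 31672\right) = \left(-19007\right) \left(-68974\right) = 1310988818$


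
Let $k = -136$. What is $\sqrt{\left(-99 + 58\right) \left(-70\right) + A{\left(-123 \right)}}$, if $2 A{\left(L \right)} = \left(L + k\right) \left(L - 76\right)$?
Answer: $\frac{7 \sqrt{2338}}{2} \approx 169.24$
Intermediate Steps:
$A{\left(L \right)} = \frac{\left(-136 + L\right) \left(-76 + L\right)}{2}$ ($A{\left(L \right)} = \frac{\left(L - 136\right) \left(L - 76\right)}{2} = \frac{\left(-136 + L\right) \left(-76 + L\right)}{2}$)
$\sqrt{\left(-99 + 58\right) \left(-70\right) + A{\left(-123 \right)}} = \sqrt{\left(-99 + 58\right) \left(-70\right) + \left(5168 + \frac{\left(-123\right)^{2}}{2} - -13038\right)} = \sqrt{\left(-41\right) \left(-70\right) + \left(5168 + \frac{1}{2} \cdot 15129 + 13038\right)} = \sqrt{2870 + \left(5168 + \frac{15129}{2} + 13038\right)} = \sqrt{2870 + \frac{51541}{2}} = \sqrt{\frac{57281}{2}} = \frac{7 \sqrt{2338}}{2}$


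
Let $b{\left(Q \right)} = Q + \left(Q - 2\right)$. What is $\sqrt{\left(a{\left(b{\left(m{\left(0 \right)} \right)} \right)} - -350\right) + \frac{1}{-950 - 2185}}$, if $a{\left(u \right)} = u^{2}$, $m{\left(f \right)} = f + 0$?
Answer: $\frac{\sqrt{3479188515}}{3135} \approx 18.815$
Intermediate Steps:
$m{\left(f \right)} = f$
$b{\left(Q \right)} = -2 + 2 Q$ ($b{\left(Q \right)} = Q + \left(-2 + Q\right) = -2 + 2 Q$)
$\sqrt{\left(a{\left(b{\left(m{\left(0 \right)} \right)} \right)} - -350\right) + \frac{1}{-950 - 2185}} = \sqrt{\left(\left(-2 + 2 \cdot 0\right)^{2} - -350\right) + \frac{1}{-950 - 2185}} = \sqrt{\left(\left(-2 + 0\right)^{2} + 350\right) + \frac{1}{-3135}} = \sqrt{\left(\left(-2\right)^{2} + 350\right) - \frac{1}{3135}} = \sqrt{\left(4 + 350\right) - \frac{1}{3135}} = \sqrt{354 - \frac{1}{3135}} = \sqrt{\frac{1109789}{3135}} = \frac{\sqrt{3479188515}}{3135}$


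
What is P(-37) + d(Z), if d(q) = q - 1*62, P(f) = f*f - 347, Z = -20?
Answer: 940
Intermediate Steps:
P(f) = -347 + f² (P(f) = f² - 347 = -347 + f²)
d(q) = -62 + q (d(q) = q - 62 = -62 + q)
P(-37) + d(Z) = (-347 + (-37)²) + (-62 - 20) = (-347 + 1369) - 82 = 1022 - 82 = 940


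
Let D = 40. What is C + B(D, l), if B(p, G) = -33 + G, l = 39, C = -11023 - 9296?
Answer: -20313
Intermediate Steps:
C = -20319
C + B(D, l) = -20319 + (-33 + 39) = -20319 + 6 = -20313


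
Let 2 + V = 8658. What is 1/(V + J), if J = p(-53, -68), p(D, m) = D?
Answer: 1/8603 ≈ 0.00011624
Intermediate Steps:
V = 8656 (V = -2 + 8658 = 8656)
J = -53
1/(V + J) = 1/(8656 - 53) = 1/8603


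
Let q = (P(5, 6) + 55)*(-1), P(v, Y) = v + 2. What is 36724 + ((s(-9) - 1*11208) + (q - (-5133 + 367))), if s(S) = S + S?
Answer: 30202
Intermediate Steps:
P(v, Y) = 2 + v
s(S) = 2*S
q = -62 (q = ((2 + 5) + 55)*(-1) = (7 + 55)*(-1) = 62*(-1) = -62)
36724 + ((s(-9) - 1*11208) + (q - (-5133 + 367))) = 36724 + ((2*(-9) - 1*11208) + (-62 - (-5133 + 367))) = 36724 + ((-18 - 11208) + (-62 - 1*(-4766))) = 36724 + (-11226 + (-62 + 4766)) = 36724 + (-11226 + 4704) = 36724 - 6522 = 30202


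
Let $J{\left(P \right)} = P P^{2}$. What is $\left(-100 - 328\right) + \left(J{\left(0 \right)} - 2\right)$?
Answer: $-430$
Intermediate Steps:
$J{\left(P \right)} = P^{3}$
$\left(-100 - 328\right) + \left(J{\left(0 \right)} - 2\right) = \left(-100 - 328\right) + \left(0^{3} - 2\right) = -428 + \left(0 - 2\right) = -428 - 2 = -430$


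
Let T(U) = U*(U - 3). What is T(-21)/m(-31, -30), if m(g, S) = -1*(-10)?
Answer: 252/5 ≈ 50.400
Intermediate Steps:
m(g, S) = 10
T(U) = U*(-3 + U)
T(-21)/m(-31, -30) = -21*(-3 - 21)/10 = -21*(-24)*(1/10) = 504*(1/10) = 252/5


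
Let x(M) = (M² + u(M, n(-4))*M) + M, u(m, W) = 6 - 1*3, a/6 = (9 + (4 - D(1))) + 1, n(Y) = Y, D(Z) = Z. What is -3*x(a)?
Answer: -19188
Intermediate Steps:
a = 78 (a = 6*((9 + (4 - 1*1)) + 1) = 6*((9 + (4 - 1)) + 1) = 6*((9 + 3) + 1) = 6*(12 + 1) = 6*13 = 78)
u(m, W) = 3 (u(m, W) = 6 - 3 = 3)
x(M) = M² + 4*M (x(M) = (M² + 3*M) + M = M² + 4*M)
-3*x(a) = -234*(4 + 78) = -234*82 = -3*6396 = -19188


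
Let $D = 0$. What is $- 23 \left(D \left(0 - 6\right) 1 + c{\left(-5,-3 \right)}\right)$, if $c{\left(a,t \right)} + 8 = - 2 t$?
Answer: $46$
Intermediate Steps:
$c{\left(a,t \right)} = -8 - 2 t$
$- 23 \left(D \left(0 - 6\right) 1 + c{\left(-5,-3 \right)}\right) = - 23 \left(0 \left(0 - 6\right) 1 - 2\right) = - 23 \left(0 \left(0 - 6\right) 1 + \left(-8 + 6\right)\right) = - 23 \left(0 \left(-6\right) 1 - 2\right) = - 23 \left(0 \cdot 1 - 2\right) = - 23 \left(0 - 2\right) = \left(-23\right) \left(-2\right) = 46$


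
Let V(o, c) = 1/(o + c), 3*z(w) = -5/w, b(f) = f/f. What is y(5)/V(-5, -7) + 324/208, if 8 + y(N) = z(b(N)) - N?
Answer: 9233/52 ≈ 177.56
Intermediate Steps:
b(f) = 1
z(w) = -5/(3*w) (z(w) = (-5/w)/3 = -5/(3*w))
V(o, c) = 1/(c + o)
y(N) = -29/3 - N (y(N) = -8 + (-5/3/1 - N) = -8 + (-5/3*1 - N) = -8 + (-5/3 - N) = -29/3 - N)
y(5)/V(-5, -7) + 324/208 = (-29/3 - 1*5)/(1/(-7 - 5)) + 324/208 = (-29/3 - 5)/(1/(-12)) + 324*(1/208) = -44/(3*(-1/12)) + 81/52 = -44/3*(-12) + 81/52 = 176 + 81/52 = 9233/52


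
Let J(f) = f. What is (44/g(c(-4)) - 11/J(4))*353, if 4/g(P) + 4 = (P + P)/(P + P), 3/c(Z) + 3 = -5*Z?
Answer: -50479/4 ≈ -12620.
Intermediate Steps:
c(Z) = 3/(-3 - 5*Z)
g(P) = -4/3 (g(P) = 4/(-4 + (P + P)/(P + P)) = 4/(-4 + (2*P)/((2*P))) = 4/(-4 + (2*P)*(1/(2*P))) = 4/(-4 + 1) = 4/(-3) = 4*(-⅓) = -4/3)
(44/g(c(-4)) - 11/J(4))*353 = (44/(-4/3) - 11/4)*353 = (44*(-¾) - 11*¼)*353 = (-33 - 11/4)*353 = -143/4*353 = -50479/4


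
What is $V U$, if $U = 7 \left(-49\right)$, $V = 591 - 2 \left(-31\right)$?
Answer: $-223979$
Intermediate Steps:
$V = 653$ ($V = 591 - -62 = 591 + 62 = 653$)
$U = -343$
$V U = 653 \left(-343\right) = -223979$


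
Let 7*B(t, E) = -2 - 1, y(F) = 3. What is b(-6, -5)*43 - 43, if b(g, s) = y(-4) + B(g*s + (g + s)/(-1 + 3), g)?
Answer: 473/7 ≈ 67.571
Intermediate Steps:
B(t, E) = -3/7 (B(t, E) = (-2 - 1)/7 = (⅐)*(-3) = -3/7)
b(g, s) = 18/7 (b(g, s) = 3 - 3/7 = 18/7)
b(-6, -5)*43 - 43 = (18/7)*43 - 43 = 774/7 - 43 = 473/7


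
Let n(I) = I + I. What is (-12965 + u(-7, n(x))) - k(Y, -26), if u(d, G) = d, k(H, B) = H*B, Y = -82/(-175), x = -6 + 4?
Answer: -2267968/175 ≈ -12960.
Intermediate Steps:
x = -2
n(I) = 2*I
Y = 82/175 (Y = -82*(-1/175) = 82/175 ≈ 0.46857)
k(H, B) = B*H
(-12965 + u(-7, n(x))) - k(Y, -26) = (-12965 - 7) - (-26)*82/175 = -12972 - 1*(-2132/175) = -12972 + 2132/175 = -2267968/175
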